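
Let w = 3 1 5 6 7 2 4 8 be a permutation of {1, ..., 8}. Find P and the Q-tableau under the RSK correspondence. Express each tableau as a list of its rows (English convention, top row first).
Insert each entry of the permutation into P by Schensted row insertion, recording in Q the position of each new cell.

Insert 3: appended to row 1. P = [[3]].
Insert 1: 1 bumps 3 from row 1; 3 starts row 2. P = [[1], [3]].
Insert 5: appended to row 1. P = [[1, 5], [3]].
Insert 6: appended to row 1. P = [[1, 5, 6], [3]].
Insert 7: appended to row 1. P = [[1, 5, 6, 7], [3]].
Insert 2: 2 bumps 5 from row 1; 5 appends to row 2. P = [[1, 2, 6, 7], [3, 5]].
Insert 4: 4 bumps 6 from row 1; 6 appends to row 2. P = [[1, 2, 4, 7], [3, 5, 6]].
Insert 8: appended to row 1. P = [[1, 2, 4, 7, 8], [3, 5, 6]].

So P = [[1, 2, 4, 7, 8], [3, 5, 6]], Q = [[1, 3, 4, 5, 8], [2, 6, 7]].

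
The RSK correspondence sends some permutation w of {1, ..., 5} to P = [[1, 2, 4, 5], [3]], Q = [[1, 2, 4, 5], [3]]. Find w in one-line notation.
Reverse RSK: for i = n, n-1, ..., 1, locate i in Q, remove the corresponding corner cell from P, and reverse-bump its entry up through P; the value ejected from row 1 is w(i).

So w = 1 3 2 4 5.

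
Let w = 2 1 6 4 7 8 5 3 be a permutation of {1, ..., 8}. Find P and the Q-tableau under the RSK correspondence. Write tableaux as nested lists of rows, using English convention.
P = [[1, 3, 5, 8], [2, 4, 7], [6]], Q = [[1, 3, 5, 6], [2, 4, 7], [8]]

Insert each entry of the permutation into P by Schensted row insertion, recording in Q the position of each new cell.

After inserting 2: P = [[2]].
After inserting 1: P = [[1], [2]].
After inserting 6: P = [[1, 6], [2]].
After inserting 4: P = [[1, 4], [2, 6]].
After inserting 7: P = [[1, 4, 7], [2, 6]].
After inserting 8: P = [[1, 4, 7, 8], [2, 6]].
After inserting 5: P = [[1, 4, 5, 8], [2, 6, 7]].
After inserting 3: P = [[1, 3, 5, 8], [2, 4, 7], [6]].

So P = [[1, 3, 5, 8], [2, 4, 7], [6]], Q = [[1, 3, 5, 6], [2, 4, 7], [8]].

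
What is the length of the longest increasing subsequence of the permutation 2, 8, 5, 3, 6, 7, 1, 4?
4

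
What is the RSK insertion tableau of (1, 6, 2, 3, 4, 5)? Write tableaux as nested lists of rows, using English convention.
Insert 1: appended to row 1. P = [[1]].
Insert 6: appended to row 1. P = [[1, 6]].
Insert 2: 2 bumps 6 from row 1; 6 starts row 2. P = [[1, 2], [6]].
Insert 3: appended to row 1. P = [[1, 2, 3], [6]].
Insert 4: appended to row 1. P = [[1, 2, 3, 4], [6]].
Insert 5: appended to row 1. P = [[1, 2, 3, 4, 5], [6]].

So P = [[1, 2, 3, 4, 5], [6]].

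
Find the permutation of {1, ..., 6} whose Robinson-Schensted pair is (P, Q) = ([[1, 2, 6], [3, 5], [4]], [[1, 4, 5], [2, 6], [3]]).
Reverse the RSK construction: for i from n down to 1, find the cell of Q containing i, remove the entry at that cell from P, and reverse-bump it up through P; the value ejected from row 1 is w(i).

Step i=6: Q has 6 at row 2, column 2; remove 5 from row 2 of P and reverse-bump: 5 enters row 1 and ejects 2. So w(6) = 2. P is now [[1, 5, 6], [3], [4]].
Step i=5: Q has 5 at row 1, column 3; remove that cell from P, ejecting 6. So w(5) = 6. P is now [[1, 5], [3], [4]].
Step i=4: Q has 4 at row 1, column 2; remove that cell from P, ejecting 5. So w(4) = 5. P is now [[1], [3], [4]].
Step i=3: Q has 3 at row 3, column 1; remove 4 from row 3 of P and reverse-bump: 4 enters row 2 and ejects 3; 3 enters row 1 and ejects 1. So w(3) = 1. P is now [[3], [4]].
Step i=2: Q has 2 at row 2, column 1; remove 4 from row 2 of P and reverse-bump: 4 enters row 1 and ejects 3. So w(2) = 3. P is now [[4]].
Step i=1: Q has 1 at row 1, column 1; remove that cell from P, ejecting 4. So w(1) = 4. P is now [].

So w = 4 3 1 5 6 2.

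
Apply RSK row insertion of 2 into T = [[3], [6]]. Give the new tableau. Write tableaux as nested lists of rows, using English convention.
[[2], [3], [6]]

In row 1, 2 replaces 3 (the leftmost entry greater than 2); 3 is bumped to row 2. In row 2, 3 replaces 6 (the leftmost entry greater than 3); 6 is bumped to row 3. 6 starts a new row 3. The new tableau is [[2], [3], [6]].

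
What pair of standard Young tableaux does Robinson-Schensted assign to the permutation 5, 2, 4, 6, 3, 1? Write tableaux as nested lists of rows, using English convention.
Insert each entry of the permutation into P by Schensted row insertion, recording in Q the position of each new cell.

After inserting 5: P = [[5]].
After inserting 2: P = [[2], [5]].
After inserting 4: P = [[2, 4], [5]].
After inserting 6: P = [[2, 4, 6], [5]].
After inserting 3: P = [[2, 3, 6], [4], [5]].
After inserting 1: P = [[1, 3, 6], [2], [4], [5]].

So P = [[1, 3, 6], [2], [4], [5]], Q = [[1, 3, 4], [2], [5], [6]].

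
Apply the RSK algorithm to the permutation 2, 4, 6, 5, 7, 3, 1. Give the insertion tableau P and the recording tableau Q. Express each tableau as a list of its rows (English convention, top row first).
Insert each entry of the permutation into P by Schensted row insertion, recording in Q the position of each new cell.

Insert 2: appended to row 1. P = [[2]].
Insert 4: appended to row 1. P = [[2, 4]].
Insert 6: appended to row 1. P = [[2, 4, 6]].
Insert 5: 5 bumps 6 from row 1; 6 starts row 2. P = [[2, 4, 5], [6]].
Insert 7: appended to row 1. P = [[2, 4, 5, 7], [6]].
Insert 3: 3 bumps 4 from row 1; 4 bumps 6 from row 2; 6 starts row 3. P = [[2, 3, 5, 7], [4], [6]].
Insert 1: 1 bumps 2 from row 1; 2 bumps 4 from row 2; 4 bumps 6 from row 3; 6 starts row 4. P = [[1, 3, 5, 7], [2], [4], [6]].

So P = [[1, 3, 5, 7], [2], [4], [6]], Q = [[1, 2, 3, 5], [4], [6], [7]].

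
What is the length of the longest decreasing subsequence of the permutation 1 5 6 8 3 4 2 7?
3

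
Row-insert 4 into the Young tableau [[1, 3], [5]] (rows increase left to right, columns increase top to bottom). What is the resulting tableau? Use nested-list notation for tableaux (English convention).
[[1, 3, 4], [5]]

4 is larger than every entry of row 1, so it is appended to row 1. The new tableau is [[1, 3, 4], [5]].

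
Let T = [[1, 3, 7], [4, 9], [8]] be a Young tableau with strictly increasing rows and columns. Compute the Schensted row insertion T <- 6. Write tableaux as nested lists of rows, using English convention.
[[1, 3, 6], [4, 7], [8, 9]]

In row 1, 6 replaces 7 (the leftmost entry greater than 6); 7 is bumped to row 2. In row 2, 7 replaces 9 (the leftmost entry greater than 7); 9 is bumped to row 3. 9 is appended to row 3. The new tableau is [[1, 3, 6], [4, 7], [8, 9]].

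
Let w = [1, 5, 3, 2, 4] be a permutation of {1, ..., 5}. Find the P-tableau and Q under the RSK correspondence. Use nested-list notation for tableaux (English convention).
P = [[1, 2, 4], [3], [5]], Q = [[1, 2, 5], [3], [4]]

Insert each entry of the permutation into P by Schensted row insertion, recording in Q the position of each new cell.

Insert 1: appended to row 1. P = [[1]].
Insert 5: appended to row 1. P = [[1, 5]].
Insert 3: 3 bumps 5 from row 1; 5 starts row 2. P = [[1, 3], [5]].
Insert 2: 2 bumps 3 from row 1; 3 bumps 5 from row 2; 5 starts row 3. P = [[1, 2], [3], [5]].
Insert 4: appended to row 1. P = [[1, 2, 4], [3], [5]].

So P = [[1, 2, 4], [3], [5]], Q = [[1, 2, 5], [3], [4]].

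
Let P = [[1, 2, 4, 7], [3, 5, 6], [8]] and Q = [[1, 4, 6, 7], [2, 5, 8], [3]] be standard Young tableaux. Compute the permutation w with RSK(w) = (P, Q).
8 3 1 5 2 6 7 4

Reverse the RSK construction: for i from n down to 1, find the cell of Q containing i, remove the entry at that cell from P, and reverse-bump it up through P; the value ejected from row 1 is w(i).

Step i=8: Q has 8 at row 2, column 3; remove 6 from row 2 of P and reverse-bump: 6 enters row 1 and ejects 4. So w(8) = 4. P is now [[1, 2, 6, 7], [3, 5], [8]].
Step i=7: Q has 7 at row 1, column 4; remove that cell from P, ejecting 7. So w(7) = 7. P is now [[1, 2, 6], [3, 5], [8]].
Step i=6: Q has 6 at row 1, column 3; remove that cell from P, ejecting 6. So w(6) = 6. P is now [[1, 2], [3, 5], [8]].
Step i=5: Q has 5 at row 2, column 2; remove 5 from row 2 of P and reverse-bump: 5 enters row 1 and ejects 2. So w(5) = 2. P is now [[1, 5], [3], [8]].
Step i=4: Q has 4 at row 1, column 2; remove that cell from P, ejecting 5. So w(4) = 5. P is now [[1], [3], [8]].
Step i=3: Q has 3 at row 3, column 1; remove 8 from row 3 of P and reverse-bump: 8 enters row 2 and ejects 3; 3 enters row 1 and ejects 1. So w(3) = 1. P is now [[3], [8]].
Step i=2: Q has 2 at row 2, column 1; remove 8 from row 2 of P and reverse-bump: 8 enters row 1 and ejects 3. So w(2) = 3. P is now [[8]].
Step i=1: Q has 1 at row 1, column 1; remove that cell from P, ejecting 8. So w(1) = 8. P is now [].

So w = 8 3 1 5 2 6 7 4.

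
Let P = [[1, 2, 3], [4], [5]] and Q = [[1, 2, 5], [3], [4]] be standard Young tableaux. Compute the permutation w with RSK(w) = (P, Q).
Reverse the RSK construction: for i from n down to 1, find the cell of Q containing i, remove the entry at that cell from P, and reverse-bump it up through P; the value ejected from row 1 is w(i).

Step i=5: Q has 5 at row 1, column 3; remove that cell from P, ejecting 3. So w(5) = 3. P is now [[1, 2], [4], [5]].
Step i=4: Q has 4 at row 3, column 1; remove 5 from row 3 of P and reverse-bump: 5 enters row 2 and ejects 4; 4 enters row 1 and ejects 2. So w(4) = 2. P is now [[1, 4], [5]].
Step i=3: Q has 3 at row 2, column 1; remove 5 from row 2 of P and reverse-bump: 5 enters row 1 and ejects 4. So w(3) = 4. P is now [[1, 5]].
Step i=2: Q has 2 at row 1, column 2; remove that cell from P, ejecting 5. So w(2) = 5. P is now [[1]].
Step i=1: Q has 1 at row 1, column 1; remove that cell from P, ejecting 1. So w(1) = 1. P is now [].

So w = 1 5 4 2 3.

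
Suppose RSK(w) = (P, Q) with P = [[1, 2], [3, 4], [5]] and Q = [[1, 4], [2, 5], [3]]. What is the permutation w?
5 3 1 4 2

Reverse the RSK construction: for i from n down to 1, find the cell of Q containing i, remove the entry at that cell from P, and reverse-bump it up through P; the value ejected from row 1 is w(i).

Step i=5: Q has 5 at row 2, column 2; remove 4 from row 2 of P and reverse-bump: 4 enters row 1 and ejects 2. So w(5) = 2. P is now [[1, 4], [3], [5]].
Step i=4: Q has 4 at row 1, column 2; remove that cell from P, ejecting 4. So w(4) = 4. P is now [[1], [3], [5]].
Step i=3: Q has 3 at row 3, column 1; remove 5 from row 3 of P and reverse-bump: 5 enters row 2 and ejects 3; 3 enters row 1 and ejects 1. So w(3) = 1. P is now [[3], [5]].
Step i=2: Q has 2 at row 2, column 1; remove 5 from row 2 of P and reverse-bump: 5 enters row 1 and ejects 3. So w(2) = 3. P is now [[5]].
Step i=1: Q has 1 at row 1, column 1; remove that cell from P, ejecting 5. So w(1) = 5. P is now [].

So w = 5 3 1 4 2.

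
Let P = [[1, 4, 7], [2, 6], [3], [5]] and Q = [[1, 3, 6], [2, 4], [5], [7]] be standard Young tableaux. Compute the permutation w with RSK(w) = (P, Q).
5 3 6 4 2 7 1

Reverse the RSK construction: for i from n down to 1, find the cell of Q containing i, remove the entry at that cell from P, and reverse-bump it up through P; the value ejected from row 1 is w(i).

Step i=7: Q has 7 at row 4, column 1; remove 5 from row 4 of P and reverse-bump: 5 enters row 3 and ejects 3; 3 enters row 2 and ejects 2; 2 enters row 1 and ejects 1. So w(7) = 1. P is now [[2, 4, 7], [3, 6], [5]].
Step i=6: Q has 6 at row 1, column 3; remove that cell from P, ejecting 7. So w(6) = 7. P is now [[2, 4], [3, 6], [5]].
Step i=5: Q has 5 at row 3, column 1; remove 5 from row 3 of P and reverse-bump: 5 enters row 2 and ejects 3; 3 enters row 1 and ejects 2. So w(5) = 2. P is now [[3, 4], [5, 6]].
Step i=4: Q has 4 at row 2, column 2; remove 6 from row 2 of P and reverse-bump: 6 enters row 1 and ejects 4. So w(4) = 4. P is now [[3, 6], [5]].
Step i=3: Q has 3 at row 1, column 2; remove that cell from P, ejecting 6. So w(3) = 6. P is now [[3], [5]].
Step i=2: Q has 2 at row 2, column 1; remove 5 from row 2 of P and reverse-bump: 5 enters row 1 and ejects 3. So w(2) = 3. P is now [[5]].
Step i=1: Q has 1 at row 1, column 1; remove that cell from P, ejecting 5. So w(1) = 5. P is now [].

So w = 5 3 6 4 2 7 1.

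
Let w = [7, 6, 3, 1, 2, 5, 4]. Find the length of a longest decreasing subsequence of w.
4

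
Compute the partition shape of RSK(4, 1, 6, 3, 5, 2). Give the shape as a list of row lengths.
Row-insert each entry into an empty tableau.

After inserting 4: P = [[4]].
After inserting 1: P = [[1], [4]].
After inserting 6: P = [[1, 6], [4]].
After inserting 3: P = [[1, 3], [4, 6]].
After inserting 5: P = [[1, 3, 5], [4, 6]].
After inserting 2: P = [[1, 2, 5], [3, 6], [4]].

The final insertion tableau P = [[1, 2, 5], [3, 6], [4]] has shape [3, 2, 1].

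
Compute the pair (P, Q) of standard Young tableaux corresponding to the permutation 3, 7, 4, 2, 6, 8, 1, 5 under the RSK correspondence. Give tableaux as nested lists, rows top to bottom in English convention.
Insert each entry of the permutation into P by Schensted row insertion, recording in Q the position of each new cell.

Insert 3: appended to row 1. P = [[3]].
Insert 7: appended to row 1. P = [[3, 7]].
Insert 4: 4 bumps 7 from row 1; 7 starts row 2. P = [[3, 4], [7]].
Insert 2: 2 bumps 3 from row 1; 3 bumps 7 from row 2; 7 starts row 3. P = [[2, 4], [3], [7]].
Insert 6: appended to row 1. P = [[2, 4, 6], [3], [7]].
Insert 8: appended to row 1. P = [[2, 4, 6, 8], [3], [7]].
Insert 1: 1 bumps 2 from row 1; 2 bumps 3 from row 2; 3 bumps 7 from row 3; 7 starts row 4. P = [[1, 4, 6, 8], [2], [3], [7]].
Insert 5: 5 bumps 6 from row 1; 6 appends to row 2. P = [[1, 4, 5, 8], [2, 6], [3], [7]].

So P = [[1, 4, 5, 8], [2, 6], [3], [7]], Q = [[1, 2, 5, 6], [3, 8], [4], [7]].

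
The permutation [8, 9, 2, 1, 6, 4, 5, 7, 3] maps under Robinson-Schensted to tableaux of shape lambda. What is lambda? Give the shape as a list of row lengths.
RSK row insertion gives P = [[1, 3, 5, 7], [2, 4], [6, 9], [8]], which has shape [4, 2, 2, 1].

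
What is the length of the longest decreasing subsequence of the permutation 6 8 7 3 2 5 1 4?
5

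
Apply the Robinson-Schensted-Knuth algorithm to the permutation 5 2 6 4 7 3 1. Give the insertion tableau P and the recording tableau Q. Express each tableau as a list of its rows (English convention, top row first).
Insert each entry of the permutation into P by Schensted row insertion, recording in Q the position of each new cell.

Insert 5: appended to row 1. P = [[5]], Q = [[1]].
Insert 2: 2 bumps 5 from row 1; 5 starts row 2. P = [[2], [5]], Q = [[1], [2]].
Insert 6: appended to row 1. P = [[2, 6], [5]], Q = [[1, 3], [2]].
Insert 4: 4 bumps 6 from row 1; 6 appends to row 2. P = [[2, 4], [5, 6]], Q = [[1, 3], [2, 4]].
Insert 7: appended to row 1. P = [[2, 4, 7], [5, 6]], Q = [[1, 3, 5], [2, 4]].
Insert 3: 3 bumps 4 from row 1; 4 bumps 5 from row 2; 5 starts row 3. P = [[2, 3, 7], [4, 6], [5]], Q = [[1, 3, 5], [2, 4], [6]].
Insert 1: 1 bumps 2 from row 1; 2 bumps 4 from row 2; 4 bumps 5 from row 3; 5 starts row 4. P = [[1, 3, 7], [2, 6], [4], [5]], Q = [[1, 3, 5], [2, 4], [6], [7]].

So P = [[1, 3, 7], [2, 6], [4], [5]], Q = [[1, 3, 5], [2, 4], [6], [7]].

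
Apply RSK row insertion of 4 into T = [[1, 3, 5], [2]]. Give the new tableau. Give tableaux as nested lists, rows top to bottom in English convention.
In row 1, 4 replaces 5 (the leftmost entry greater than 4); 5 is bumped to row 2. 5 is appended to row 2. The new tableau is [[1, 3, 4], [2, 5]].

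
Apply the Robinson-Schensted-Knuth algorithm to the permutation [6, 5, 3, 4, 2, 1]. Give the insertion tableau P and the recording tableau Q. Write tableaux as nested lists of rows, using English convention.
Insert each entry of the permutation into P by Schensted row insertion, recording in Q the position of each new cell.

After inserting 6: P = [[6]].
After inserting 5: P = [[5], [6]].
After inserting 3: P = [[3], [5], [6]].
After inserting 4: P = [[3, 4], [5], [6]].
After inserting 2: P = [[2, 4], [3], [5], [6]].
After inserting 1: P = [[1, 4], [2], [3], [5], [6]].

So P = [[1, 4], [2], [3], [5], [6]], Q = [[1, 4], [2], [3], [5], [6]].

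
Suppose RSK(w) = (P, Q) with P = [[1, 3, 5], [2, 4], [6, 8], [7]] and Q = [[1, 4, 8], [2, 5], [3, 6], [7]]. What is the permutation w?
Reverse the RSK construction: for i from n down to 1, find the cell of Q containing i, remove the entry at that cell from P, and reverse-bump it up through P; the value ejected from row 1 is w(i).

Step i=8: Q has 8 at row 1, column 3; remove that cell from P, ejecting 5. So w(8) = 5. P is now [[1, 3], [2, 4], [6, 8], [7]].
Step i=7: Q has 7 at row 4, column 1; remove 7 from row 4 of P and reverse-bump: 7 enters row 3 and ejects 6; 6 enters row 2 and ejects 4; 4 enters row 1 and ejects 3. So w(7) = 3. P is now [[1, 4], [2, 6], [7, 8]].
Step i=6: Q has 6 at row 3, column 2; remove 8 from row 3 of P and reverse-bump: 8 enters row 2 and ejects 6; 6 enters row 1 and ejects 4. So w(6) = 4. P is now [[1, 6], [2, 8], [7]].
Step i=5: Q has 5 at row 2, column 2; remove 8 from row 2 of P and reverse-bump: 8 enters row 1 and ejects 6. So w(5) = 6. P is now [[1, 8], [2], [7]].
Step i=4: Q has 4 at row 1, column 2; remove that cell from P, ejecting 8. So w(4) = 8. P is now [[1], [2], [7]].
Step i=3: Q has 3 at row 3, column 1; remove 7 from row 3 of P and reverse-bump: 7 enters row 2 and ejects 2; 2 enters row 1 and ejects 1. So w(3) = 1. P is now [[2], [7]].
Step i=2: Q has 2 at row 2, column 1; remove 7 from row 2 of P and reverse-bump: 7 enters row 1 and ejects 2. So w(2) = 2. P is now [[7]].
Step i=1: Q has 1 at row 1, column 1; remove that cell from P, ejecting 7. So w(1) = 7. P is now [].

So w = 7 2 1 8 6 4 3 5.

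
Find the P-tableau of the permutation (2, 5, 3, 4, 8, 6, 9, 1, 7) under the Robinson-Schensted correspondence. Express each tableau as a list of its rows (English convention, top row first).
Insert 2: appended to row 1. P = [[2]].
Insert 5: appended to row 1. P = [[2, 5]].
Insert 3: 3 bumps 5 from row 1; 5 starts row 2. P = [[2, 3], [5]].
Insert 4: appended to row 1. P = [[2, 3, 4], [5]].
Insert 8: appended to row 1. P = [[2, 3, 4, 8], [5]].
Insert 6: 6 bumps 8 from row 1; 8 appends to row 2. P = [[2, 3, 4, 6], [5, 8]].
Insert 9: appended to row 1. P = [[2, 3, 4, 6, 9], [5, 8]].
Insert 1: 1 bumps 2 from row 1; 2 bumps 5 from row 2; 5 starts row 3. P = [[1, 3, 4, 6, 9], [2, 8], [5]].
Insert 7: 7 bumps 9 from row 1; 9 appends to row 2. P = [[1, 3, 4, 6, 7], [2, 8, 9], [5]].

So P = [[1, 3, 4, 6, 7], [2, 8, 9], [5]].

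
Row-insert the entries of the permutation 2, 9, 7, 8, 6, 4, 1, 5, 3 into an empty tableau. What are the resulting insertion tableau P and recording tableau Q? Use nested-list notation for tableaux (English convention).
Insert each entry of the permutation into P by Schensted row insertion, recording in Q the position of each new cell.

Insert 2: appended to row 1. P = [[2]].
Insert 9: appended to row 1. P = [[2, 9]].
Insert 7: 7 bumps 9 from row 1; 9 starts row 2. P = [[2, 7], [9]].
Insert 8: appended to row 1. P = [[2, 7, 8], [9]].
Insert 6: 6 bumps 7 from row 1; 7 bumps 9 from row 2; 9 starts row 3. P = [[2, 6, 8], [7], [9]].
Insert 4: 4 bumps 6 from row 1; 6 bumps 7 from row 2; 7 bumps 9 from row 3; 9 starts row 4. P = [[2, 4, 8], [6], [7], [9]].
Insert 1: 1 bumps 2 from row 1; 2 bumps 6 from row 2; 6 bumps 7 from row 3; 7 bumps 9 from row 4; 9 starts row 5. P = [[1, 4, 8], [2], [6], [7], [9]].
Insert 5: 5 bumps 8 from row 1; 8 appends to row 2. P = [[1, 4, 5], [2, 8], [6], [7], [9]].
Insert 3: 3 bumps 4 from row 1; 4 bumps 8 from row 2; 8 appends to row 3. P = [[1, 3, 5], [2, 4], [6, 8], [7], [9]].

So P = [[1, 3, 5], [2, 4], [6, 8], [7], [9]], Q = [[1, 2, 4], [3, 8], [5, 9], [6], [7]].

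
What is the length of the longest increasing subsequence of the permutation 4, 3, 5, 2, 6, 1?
3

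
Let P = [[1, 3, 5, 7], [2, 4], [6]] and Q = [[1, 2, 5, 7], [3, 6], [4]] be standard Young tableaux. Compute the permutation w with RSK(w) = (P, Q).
2 6 4 1 5 3 7

Reverse the RSK construction: for i from n down to 1, find the cell of Q containing i, remove the entry at that cell from P, and reverse-bump it up through P; the value ejected from row 1 is w(i).

Step i=7: Q has 7 at row 1, column 4; remove that cell from P, ejecting 7. So w(7) = 7. P is now [[1, 3, 5], [2, 4], [6]].
Step i=6: Q has 6 at row 2, column 2; remove 4 from row 2 of P and reverse-bump: 4 enters row 1 and ejects 3. So w(6) = 3. P is now [[1, 4, 5], [2], [6]].
Step i=5: Q has 5 at row 1, column 3; remove that cell from P, ejecting 5. So w(5) = 5. P is now [[1, 4], [2], [6]].
Step i=4: Q has 4 at row 3, column 1; remove 6 from row 3 of P and reverse-bump: 6 enters row 2 and ejects 2; 2 enters row 1 and ejects 1. So w(4) = 1. P is now [[2, 4], [6]].
Step i=3: Q has 3 at row 2, column 1; remove 6 from row 2 of P and reverse-bump: 6 enters row 1 and ejects 4. So w(3) = 4. P is now [[2, 6]].
Step i=2: Q has 2 at row 1, column 2; remove that cell from P, ejecting 6. So w(2) = 6. P is now [[2]].
Step i=1: Q has 1 at row 1, column 1; remove that cell from P, ejecting 2. So w(1) = 2. P is now [].

So w = 2 6 4 1 5 3 7.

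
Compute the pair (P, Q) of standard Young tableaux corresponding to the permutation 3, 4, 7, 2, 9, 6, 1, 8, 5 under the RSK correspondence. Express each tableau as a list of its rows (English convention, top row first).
P = [[1, 4, 5, 8], [2, 6, 9], [3, 7]], Q = [[1, 2, 3, 5], [4, 6, 8], [7, 9]]

Insert each entry of the permutation into P by Schensted row insertion, recording in Q the position of each new cell.

Insert 3: appended to row 1. P = [[3]].
Insert 4: appended to row 1. P = [[3, 4]].
Insert 7: appended to row 1. P = [[3, 4, 7]].
Insert 2: 2 bumps 3 from row 1; 3 starts row 2. P = [[2, 4, 7], [3]].
Insert 9: appended to row 1. P = [[2, 4, 7, 9], [3]].
Insert 6: 6 bumps 7 from row 1; 7 appends to row 2. P = [[2, 4, 6, 9], [3, 7]].
Insert 1: 1 bumps 2 from row 1; 2 bumps 3 from row 2; 3 starts row 3. P = [[1, 4, 6, 9], [2, 7], [3]].
Insert 8: 8 bumps 9 from row 1; 9 appends to row 2. P = [[1, 4, 6, 8], [2, 7, 9], [3]].
Insert 5: 5 bumps 6 from row 1; 6 bumps 7 from row 2; 7 appends to row 3. P = [[1, 4, 5, 8], [2, 6, 9], [3, 7]].

So P = [[1, 4, 5, 8], [2, 6, 9], [3, 7]], Q = [[1, 2, 3, 5], [4, 6, 8], [7, 9]].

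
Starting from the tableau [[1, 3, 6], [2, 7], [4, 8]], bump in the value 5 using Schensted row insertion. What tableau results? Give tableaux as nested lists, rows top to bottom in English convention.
[[1, 3, 5], [2, 6], [4, 7], [8]]

In row 1, 5 replaces 6 (the leftmost entry greater than 5); 6 is bumped to row 2. In row 2, 6 replaces 7 (the leftmost entry greater than 6); 7 is bumped to row 3. In row 3, 7 replaces 8 (the leftmost entry greater than 7); 8 is bumped to row 4. 8 starts a new row 4. The new tableau is [[1, 3, 5], [2, 6], [4, 7], [8]].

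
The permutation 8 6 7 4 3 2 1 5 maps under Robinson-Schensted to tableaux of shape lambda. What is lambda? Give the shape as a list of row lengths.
[2, 2, 1, 1, 1, 1]

Row-insert each entry into an empty tableau.

After inserting 8: P = [[8]].
After inserting 6: P = [[6], [8]].
After inserting 7: P = [[6, 7], [8]].
After inserting 4: P = [[4, 7], [6], [8]].
After inserting 3: P = [[3, 7], [4], [6], [8]].
After inserting 2: P = [[2, 7], [3], [4], [6], [8]].
After inserting 1: P = [[1, 7], [2], [3], [4], [6], [8]].
After inserting 5: P = [[1, 5], [2, 7], [3], [4], [6], [8]].

The final insertion tableau P = [[1, 5], [2, 7], [3], [4], [6], [8]] has shape [2, 2, 1, 1, 1, 1].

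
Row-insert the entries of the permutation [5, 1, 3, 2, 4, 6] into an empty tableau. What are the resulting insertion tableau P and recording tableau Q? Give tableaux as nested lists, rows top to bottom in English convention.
P = [[1, 2, 4, 6], [3], [5]], Q = [[1, 3, 5, 6], [2], [4]]

Insert each entry of the permutation into P by Schensted row insertion, recording in Q the position of each new cell.

After inserting 5: P = [[5]].
After inserting 1: P = [[1], [5]].
After inserting 3: P = [[1, 3], [5]].
After inserting 2: P = [[1, 2], [3], [5]].
After inserting 4: P = [[1, 2, 4], [3], [5]].
After inserting 6: P = [[1, 2, 4, 6], [3], [5]].

So P = [[1, 2, 4, 6], [3], [5]], Q = [[1, 3, 5, 6], [2], [4]].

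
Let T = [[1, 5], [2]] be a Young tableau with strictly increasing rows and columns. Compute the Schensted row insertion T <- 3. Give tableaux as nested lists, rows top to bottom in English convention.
[[1, 3], [2, 5]]

In row 1, 3 replaces 5 (the leftmost entry greater than 3); 5 is bumped to row 2. 5 is appended to row 2. The new tableau is [[1, 3], [2, 5]].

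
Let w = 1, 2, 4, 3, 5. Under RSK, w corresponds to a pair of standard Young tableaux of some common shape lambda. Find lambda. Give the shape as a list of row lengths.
[4, 1]

RSK row insertion gives P = [[1, 2, 3, 5], [4]], which has shape [4, 1].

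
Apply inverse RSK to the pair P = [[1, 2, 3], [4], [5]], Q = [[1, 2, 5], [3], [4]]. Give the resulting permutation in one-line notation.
Reverse the RSK construction: for i from n down to 1, find the cell of Q containing i, remove the entry at that cell from P, and reverse-bump it up through P; the value ejected from row 1 is w(i).

Step i=5: Q has 5 at row 1, column 3; remove that cell from P, ejecting 3. So w(5) = 3. P is now [[1, 2], [4], [5]].
Step i=4: Q has 4 at row 3, column 1; remove 5 from row 3 of P and reverse-bump: 5 enters row 2 and ejects 4; 4 enters row 1 and ejects 2. So w(4) = 2. P is now [[1, 4], [5]].
Step i=3: Q has 3 at row 2, column 1; remove 5 from row 2 of P and reverse-bump: 5 enters row 1 and ejects 4. So w(3) = 4. P is now [[1, 5]].
Step i=2: Q has 2 at row 1, column 2; remove that cell from P, ejecting 5. So w(2) = 5. P is now [[1]].
Step i=1: Q has 1 at row 1, column 1; remove that cell from P, ejecting 1. So w(1) = 1. P is now [].

So w = 1 5 4 2 3.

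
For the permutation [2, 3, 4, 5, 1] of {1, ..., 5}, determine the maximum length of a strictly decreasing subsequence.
2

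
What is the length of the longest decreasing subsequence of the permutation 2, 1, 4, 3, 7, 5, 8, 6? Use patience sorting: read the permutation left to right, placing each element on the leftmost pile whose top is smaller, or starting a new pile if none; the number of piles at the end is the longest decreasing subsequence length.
2: new pile. tops = [2]
1: new pile. tops = [2, 1]
4: onto pile 1 (replacing 2). tops = [4, 1]
3: onto pile 2 (replacing 1). tops = [4, 3]
7: onto pile 1 (replacing 4). tops = [7, 3]
5: onto pile 2 (replacing 3). tops = [7, 5]
8: onto pile 1 (replacing 7). tops = [8, 5]
6: onto pile 2 (replacing 5). tops = [8, 6]

2 piles, so the longest decreasing subsequence has length 2.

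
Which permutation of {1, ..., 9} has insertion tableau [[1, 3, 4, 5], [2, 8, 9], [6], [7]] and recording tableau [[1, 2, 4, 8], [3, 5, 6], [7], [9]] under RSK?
Reverse the RSK construction: for i from n down to 1, find the cell of Q containing i, remove the entry at that cell from P, and reverse-bump it up through P; the value ejected from row 1 is w(i).

Step i=9: Q has 9 at row 4, column 1; remove 7 from row 4 of P and reverse-bump: 7 enters row 3 and ejects 6; 6 enters row 2 and ejects 2; 2 enters row 1 and ejects 1. So w(9) = 1. P is now [[2, 3, 4, 5], [6, 8, 9], [7]].
Step i=8: Q has 8 at row 1, column 4; remove that cell from P, ejecting 5. So w(8) = 5. P is now [[2, 3, 4], [6, 8, 9], [7]].
Step i=7: Q has 7 at row 3, column 1; remove 7 from row 3 of P and reverse-bump: 7 enters row 2 and ejects 6; 6 enters row 1 and ejects 4. So w(7) = 4. P is now [[2, 3, 6], [7, 8, 9]].
Step i=6: Q has 6 at row 2, column 3; remove 9 from row 2 of P and reverse-bump: 9 enters row 1 and ejects 6. So w(6) = 6. P is now [[2, 3, 9], [7, 8]].
Step i=5: Q has 5 at row 2, column 2; remove 8 from row 2 of P and reverse-bump: 8 enters row 1 and ejects 3. So w(5) = 3. P is now [[2, 8, 9], [7]].
Step i=4: Q has 4 at row 1, column 3; remove that cell from P, ejecting 9. So w(4) = 9. P is now [[2, 8], [7]].
Step i=3: Q has 3 at row 2, column 1; remove 7 from row 2 of P and reverse-bump: 7 enters row 1 and ejects 2. So w(3) = 2. P is now [[7, 8]].
Step i=2: Q has 2 at row 1, column 2; remove that cell from P, ejecting 8. So w(2) = 8. P is now [[7]].
Step i=1: Q has 1 at row 1, column 1; remove that cell from P, ejecting 7. So w(1) = 7. P is now [].

So w = 7 8 2 9 3 6 4 5 1.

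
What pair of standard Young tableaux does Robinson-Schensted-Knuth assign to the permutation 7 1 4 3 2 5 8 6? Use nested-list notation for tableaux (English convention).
Insert each entry of the permutation into P by Schensted row insertion, recording in Q the position of each new cell.

Insert 7: appended to row 1. P = [[7]].
Insert 1: 1 bumps 7 from row 1; 7 starts row 2. P = [[1], [7]].
Insert 4: appended to row 1. P = [[1, 4], [7]].
Insert 3: 3 bumps 4 from row 1; 4 bumps 7 from row 2; 7 starts row 3. P = [[1, 3], [4], [7]].
Insert 2: 2 bumps 3 from row 1; 3 bumps 4 from row 2; 4 bumps 7 from row 3; 7 starts row 4. P = [[1, 2], [3], [4], [7]].
Insert 5: appended to row 1. P = [[1, 2, 5], [3], [4], [7]].
Insert 8: appended to row 1. P = [[1, 2, 5, 8], [3], [4], [7]].
Insert 6: 6 bumps 8 from row 1; 8 appends to row 2. P = [[1, 2, 5, 6], [3, 8], [4], [7]].

So P = [[1, 2, 5, 6], [3, 8], [4], [7]], Q = [[1, 3, 6, 7], [2, 8], [4], [5]].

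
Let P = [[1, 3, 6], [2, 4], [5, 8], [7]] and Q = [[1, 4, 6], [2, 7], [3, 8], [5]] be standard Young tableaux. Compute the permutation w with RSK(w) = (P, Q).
7 5 2 4 1 8 6 3

Reverse the RSK construction: for i from n down to 1, find the cell of Q containing i, remove the entry at that cell from P, and reverse-bump it up through P; the value ejected from row 1 is w(i).

Step i=8: Q has 8 at row 3, column 2; remove 8 from row 3 of P and reverse-bump: 8 enters row 2 and ejects 4; 4 enters row 1 and ejects 3. So w(8) = 3. P is now [[1, 4, 6], [2, 8], [5], [7]].
Step i=7: Q has 7 at row 2, column 2; remove 8 from row 2 of P and reverse-bump: 8 enters row 1 and ejects 6. So w(7) = 6. P is now [[1, 4, 8], [2], [5], [7]].
Step i=6: Q has 6 at row 1, column 3; remove that cell from P, ejecting 8. So w(6) = 8. P is now [[1, 4], [2], [5], [7]].
Step i=5: Q has 5 at row 4, column 1; remove 7 from row 4 of P and reverse-bump: 7 enters row 3 and ejects 5; 5 enters row 2 and ejects 2; 2 enters row 1 and ejects 1. So w(5) = 1. P is now [[2, 4], [5], [7]].
Step i=4: Q has 4 at row 1, column 2; remove that cell from P, ejecting 4. So w(4) = 4. P is now [[2], [5], [7]].
Step i=3: Q has 3 at row 3, column 1; remove 7 from row 3 of P and reverse-bump: 7 enters row 2 and ejects 5; 5 enters row 1 and ejects 2. So w(3) = 2. P is now [[5], [7]].
Step i=2: Q has 2 at row 2, column 1; remove 7 from row 2 of P and reverse-bump: 7 enters row 1 and ejects 5. So w(2) = 5. P is now [[7]].
Step i=1: Q has 1 at row 1, column 1; remove that cell from P, ejecting 7. So w(1) = 7. P is now [].

So w = 7 5 2 4 1 8 6 3.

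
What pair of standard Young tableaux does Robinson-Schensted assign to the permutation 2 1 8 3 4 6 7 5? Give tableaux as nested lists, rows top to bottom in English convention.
P = [[1, 3, 4, 5, 7], [2, 6], [8]], Q = [[1, 3, 5, 6, 7], [2, 4], [8]]

Insert each entry of the permutation into P by Schensted row insertion, recording in Q the position of each new cell.

Insert 2: appended to row 1. P = [[2]], Q = [[1]].
Insert 1: 1 bumps 2 from row 1; 2 starts row 2. P = [[1], [2]], Q = [[1], [2]].
Insert 8: appended to row 1. P = [[1, 8], [2]], Q = [[1, 3], [2]].
Insert 3: 3 bumps 8 from row 1; 8 appends to row 2. P = [[1, 3], [2, 8]], Q = [[1, 3], [2, 4]].
Insert 4: appended to row 1. P = [[1, 3, 4], [2, 8]], Q = [[1, 3, 5], [2, 4]].
Insert 6: appended to row 1. P = [[1, 3, 4, 6], [2, 8]], Q = [[1, 3, 5, 6], [2, 4]].
Insert 7: appended to row 1. P = [[1, 3, 4, 6, 7], [2, 8]], Q = [[1, 3, 5, 6, 7], [2, 4]].
Insert 5: 5 bumps 6 from row 1; 6 bumps 8 from row 2; 8 starts row 3. P = [[1, 3, 4, 5, 7], [2, 6], [8]], Q = [[1, 3, 5, 6, 7], [2, 4], [8]].

So P = [[1, 3, 4, 5, 7], [2, 6], [8]], Q = [[1, 3, 5, 6, 7], [2, 4], [8]].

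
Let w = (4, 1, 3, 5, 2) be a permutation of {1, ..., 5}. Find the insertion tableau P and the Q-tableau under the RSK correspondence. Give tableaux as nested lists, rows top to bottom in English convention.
P = [[1, 2, 5], [3], [4]], Q = [[1, 3, 4], [2], [5]]

Insert each entry of the permutation into P by Schensted row insertion, recording in Q the position of each new cell.

Insert 4: appended to row 1. P = [[4]].
Insert 1: 1 bumps 4 from row 1; 4 starts row 2. P = [[1], [4]].
Insert 3: appended to row 1. P = [[1, 3], [4]].
Insert 5: appended to row 1. P = [[1, 3, 5], [4]].
Insert 2: 2 bumps 3 from row 1; 3 bumps 4 from row 2; 4 starts row 3. P = [[1, 2, 5], [3], [4]].

So P = [[1, 2, 5], [3], [4]], Q = [[1, 3, 4], [2], [5]].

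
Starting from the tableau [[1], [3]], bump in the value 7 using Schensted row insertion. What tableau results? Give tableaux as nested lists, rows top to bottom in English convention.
[[1, 7], [3]]

7 is larger than every entry of row 1, so it is appended to row 1. The new tableau is [[1, 7], [3]].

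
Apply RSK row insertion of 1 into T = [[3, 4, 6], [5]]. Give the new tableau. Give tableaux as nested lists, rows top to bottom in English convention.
[[1, 4, 6], [3], [5]]

In row 1, 1 replaces 3 (the leftmost entry greater than 1); 3 is bumped to row 2. In row 2, 3 replaces 5 (the leftmost entry greater than 3); 5 is bumped to row 3. 5 starts a new row 3. The new tableau is [[1, 4, 6], [3], [5]].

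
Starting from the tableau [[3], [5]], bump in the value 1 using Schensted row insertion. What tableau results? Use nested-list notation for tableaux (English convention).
[[1], [3], [5]]

In row 1, 1 replaces 3 (the leftmost entry greater than 1); 3 is bumped to row 2. In row 2, 3 replaces 5 (the leftmost entry greater than 3); 5 is bumped to row 3. 5 starts a new row 3. The new tableau is [[1], [3], [5]].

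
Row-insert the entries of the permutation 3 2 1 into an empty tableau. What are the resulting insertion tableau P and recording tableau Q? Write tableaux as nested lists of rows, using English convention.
P = [[1], [2], [3]], Q = [[1], [2], [3]]

Insert each entry of the permutation into P by Schensted row insertion, recording in Q the position of each new cell.

Insert 3: appended to row 1. P = [[3]], Q = [[1]].
Insert 2: 2 bumps 3 from row 1; 3 starts row 2. P = [[2], [3]], Q = [[1], [2]].
Insert 1: 1 bumps 2 from row 1; 2 bumps 3 from row 2; 3 starts row 3. P = [[1], [2], [3]], Q = [[1], [2], [3]].

So P = [[1], [2], [3]], Q = [[1], [2], [3]].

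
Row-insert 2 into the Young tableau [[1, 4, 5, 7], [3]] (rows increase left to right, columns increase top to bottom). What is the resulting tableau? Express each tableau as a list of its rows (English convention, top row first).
In row 1, 2 replaces 4 (the leftmost entry greater than 2); 4 is bumped to row 2. 4 is appended to row 2. The new tableau is [[1, 2, 5, 7], [3, 4]].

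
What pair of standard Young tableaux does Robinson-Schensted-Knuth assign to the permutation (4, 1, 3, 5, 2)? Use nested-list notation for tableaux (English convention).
Insert each entry of the permutation into P by Schensted row insertion, recording in Q the position of each new cell.

Insert 4: appended to row 1. P = [[4]], Q = [[1]].
Insert 1: 1 bumps 4 from row 1; 4 starts row 2. P = [[1], [4]], Q = [[1], [2]].
Insert 3: appended to row 1. P = [[1, 3], [4]], Q = [[1, 3], [2]].
Insert 5: appended to row 1. P = [[1, 3, 5], [4]], Q = [[1, 3, 4], [2]].
Insert 2: 2 bumps 3 from row 1; 3 bumps 4 from row 2; 4 starts row 3. P = [[1, 2, 5], [3], [4]], Q = [[1, 3, 4], [2], [5]].

So P = [[1, 2, 5], [3], [4]], Q = [[1, 3, 4], [2], [5]].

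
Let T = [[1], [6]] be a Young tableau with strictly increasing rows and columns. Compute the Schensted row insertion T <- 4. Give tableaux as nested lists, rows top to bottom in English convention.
4 is larger than every entry of row 1, so it is appended to row 1. The new tableau is [[1, 4], [6]].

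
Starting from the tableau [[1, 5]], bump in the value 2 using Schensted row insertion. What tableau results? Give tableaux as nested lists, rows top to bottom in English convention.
[[1, 2], [5]]

In row 1, 2 replaces 5 (the leftmost entry greater than 2); 5 is bumped to row 2. 5 starts a new row 2. The new tableau is [[1, 2], [5]].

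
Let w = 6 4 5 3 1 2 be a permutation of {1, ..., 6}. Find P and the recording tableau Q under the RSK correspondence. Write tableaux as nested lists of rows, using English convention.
Insert each entry of the permutation into P by Schensted row insertion, recording in Q the position of each new cell.

Insert 6: appended to row 1. P = [[6]].
Insert 4: 4 bumps 6 from row 1; 6 starts row 2. P = [[4], [6]].
Insert 5: appended to row 1. P = [[4, 5], [6]].
Insert 3: 3 bumps 4 from row 1; 4 bumps 6 from row 2; 6 starts row 3. P = [[3, 5], [4], [6]].
Insert 1: 1 bumps 3 from row 1; 3 bumps 4 from row 2; 4 bumps 6 from row 3; 6 starts row 4. P = [[1, 5], [3], [4], [6]].
Insert 2: 2 bumps 5 from row 1; 5 appends to row 2. P = [[1, 2], [3, 5], [4], [6]].

So P = [[1, 2], [3, 5], [4], [6]], Q = [[1, 3], [2, 6], [4], [5]].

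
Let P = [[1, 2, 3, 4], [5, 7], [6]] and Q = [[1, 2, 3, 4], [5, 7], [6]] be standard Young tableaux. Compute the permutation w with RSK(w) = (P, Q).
1 2 6 7 5 3 4

Reverse the RSK construction: for i from n down to 1, find the cell of Q containing i, remove the entry at that cell from P, and reverse-bump it up through P; the value ejected from row 1 is w(i).

Step i=7: Q has 7 at row 2, column 2; remove 7 from row 2 of P and reverse-bump: 7 enters row 1 and ejects 4. So w(7) = 4. P is now [[1, 2, 3, 7], [5], [6]].
Step i=6: Q has 6 at row 3, column 1; remove 6 from row 3 of P and reverse-bump: 6 enters row 2 and ejects 5; 5 enters row 1 and ejects 3. So w(6) = 3. P is now [[1, 2, 5, 7], [6]].
Step i=5: Q has 5 at row 2, column 1; remove 6 from row 2 of P and reverse-bump: 6 enters row 1 and ejects 5. So w(5) = 5. P is now [[1, 2, 6, 7]].
Step i=4: Q has 4 at row 1, column 4; remove that cell from P, ejecting 7. So w(4) = 7. P is now [[1, 2, 6]].
Step i=3: Q has 3 at row 1, column 3; remove that cell from P, ejecting 6. So w(3) = 6. P is now [[1, 2]].
Step i=2: Q has 2 at row 1, column 2; remove that cell from P, ejecting 2. So w(2) = 2. P is now [[1]].
Step i=1: Q has 1 at row 1, column 1; remove that cell from P, ejecting 1. So w(1) = 1. P is now [].

So w = 1 2 6 7 5 3 4.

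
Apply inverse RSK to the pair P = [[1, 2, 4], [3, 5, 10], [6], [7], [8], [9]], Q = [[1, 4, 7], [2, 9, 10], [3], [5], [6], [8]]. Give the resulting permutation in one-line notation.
Reverse the RSK construction: for i from n down to 1, find the cell of Q containing i, remove the entry at that cell from P, and reverse-bump it up through P; the value ejected from row 1 is w(i).

Step i=10: Q has 10 at row 2, column 3; remove 10 from row 2 of P and reverse-bump: 10 enters row 1 and ejects 4. So w(10) = 4. P is now [[1, 2, 10], [3, 5], [6], [7], [8], [9]].
Step i=9: Q has 9 at row 2, column 2; remove 5 from row 2 of P and reverse-bump: 5 enters row 1 and ejects 2. So w(9) = 2. P is now [[1, 5, 10], [3], [6], [7], [8], [9]].
Step i=8: Q has 8 at row 6, column 1; remove 9 from row 6 of P and reverse-bump: 9 enters row 5 and ejects 8; 8 enters row 4 and ejects 7; 7 enters row 3 and ejects 6; 6 enters row 2 and ejects 3; 3 enters row 1 and ejects 1. So w(8) = 1. P is now [[3, 5, 10], [6], [7], [8], [9]].
Step i=7: Q has 7 at row 1, column 3; remove that cell from P, ejecting 10. So w(7) = 10. P is now [[3, 5], [6], [7], [8], [9]].
Step i=6: Q has 6 at row 5, column 1; remove 9 from row 5 of P and reverse-bump: 9 enters row 4 and ejects 8; 8 enters row 3 and ejects 7; 7 enters row 2 and ejects 6; 6 enters row 1 and ejects 5. So w(6) = 5. P is now [[3, 6], [7], [8], [9]].
Step i=5: Q has 5 at row 4, column 1; remove 9 from row 4 of P and reverse-bump: 9 enters row 3 and ejects 8; 8 enters row 2 and ejects 7; 7 enters row 1 and ejects 6. So w(5) = 6. P is now [[3, 7], [8], [9]].
Step i=4: Q has 4 at row 1, column 2; remove that cell from P, ejecting 7. So w(4) = 7. P is now [[3], [8], [9]].
Step i=3: Q has 3 at row 3, column 1; remove 9 from row 3 of P and reverse-bump: 9 enters row 2 and ejects 8; 8 enters row 1 and ejects 3. So w(3) = 3. P is now [[8], [9]].
Step i=2: Q has 2 at row 2, column 1; remove 9 from row 2 of P and reverse-bump: 9 enters row 1 and ejects 8. So w(2) = 8. P is now [[9]].
Step i=1: Q has 1 at row 1, column 1; remove that cell from P, ejecting 9. So w(1) = 9. P is now [].

So w = 9 8 3 7 6 5 10 1 2 4.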